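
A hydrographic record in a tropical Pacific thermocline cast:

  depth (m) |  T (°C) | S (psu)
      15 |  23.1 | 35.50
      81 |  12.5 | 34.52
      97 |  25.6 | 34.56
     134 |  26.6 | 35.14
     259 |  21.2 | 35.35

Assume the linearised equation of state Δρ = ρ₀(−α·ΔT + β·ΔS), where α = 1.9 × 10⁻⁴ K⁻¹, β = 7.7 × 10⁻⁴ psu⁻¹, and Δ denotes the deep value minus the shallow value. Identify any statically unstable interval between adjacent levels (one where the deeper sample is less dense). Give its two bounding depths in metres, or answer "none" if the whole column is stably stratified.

Evaluate Δρ/ρ₀ = −αΔT + βΔS across each adjacent pair:
  15–81 m: −αΔT+βΔS = −(1.9 × 10⁻⁴)(-10.6)+(7.7 × 10⁻⁴)(-0.98) = 1.3 × 10⁻³ → stable
  81–97 m: −αΔT+βΔS = −(1.9 × 10⁻⁴)(+13.1)+(7.7 × 10⁻⁴)(+0.04) = -2.5 × 10⁻³ → UNSTABLE
  97–134 m: −αΔT+βΔS = −(1.9 × 10⁻⁴)(+1.0)+(7.7 × 10⁻⁴)(+0.58) = 2.6 × 10⁻⁴ → stable
  134–259 m: −αΔT+βΔS = −(1.9 × 10⁻⁴)(-5.4)+(7.7 × 10⁻⁴)(+0.21) = 1.2 × 10⁻³ → stable
The 81–97 m interval has Δρ < 0: lighter water underlies denser water.

81–97 m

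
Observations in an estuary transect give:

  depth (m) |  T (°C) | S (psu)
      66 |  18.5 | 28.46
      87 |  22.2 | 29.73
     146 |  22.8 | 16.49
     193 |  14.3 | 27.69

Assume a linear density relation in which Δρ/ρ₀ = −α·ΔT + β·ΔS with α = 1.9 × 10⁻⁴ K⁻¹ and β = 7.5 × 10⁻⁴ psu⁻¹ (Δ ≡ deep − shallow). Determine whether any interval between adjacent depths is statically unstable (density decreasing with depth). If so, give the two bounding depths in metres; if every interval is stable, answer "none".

87–146 m

Evaluate Δρ/ρ₀ = −αΔT + βΔS across each adjacent pair:
  66–87 m: −αΔT+βΔS = −(1.9 × 10⁻⁴)(+3.7)+(7.5 × 10⁻⁴)(+1.27) = 2.5 × 10⁻⁴ → stable
  87–146 m: −αΔT+βΔS = −(1.9 × 10⁻⁴)(+0.6)+(7.5 × 10⁻⁴)(-13.24) = -0.010 → UNSTABLE
  146–193 m: −αΔT+βΔS = −(1.9 × 10⁻⁴)(-8.5)+(7.5 × 10⁻⁴)(+11.20) = 0.010 → stable
The 87–146 m interval has Δρ < 0: lighter water underlies denser water.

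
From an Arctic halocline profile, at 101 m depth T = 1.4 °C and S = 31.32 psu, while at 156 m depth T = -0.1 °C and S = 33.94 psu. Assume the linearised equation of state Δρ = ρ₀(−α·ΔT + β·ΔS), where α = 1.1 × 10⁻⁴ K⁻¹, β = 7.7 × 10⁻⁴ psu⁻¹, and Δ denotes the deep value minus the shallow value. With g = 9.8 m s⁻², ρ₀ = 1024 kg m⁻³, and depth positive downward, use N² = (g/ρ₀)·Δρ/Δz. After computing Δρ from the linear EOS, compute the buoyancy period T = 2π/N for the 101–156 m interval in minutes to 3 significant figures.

ΔT = -1.5 K, ΔS = +2.62 psu (deep − shallow).
Δρ/ρ₀ = −αΔT + βΔS = 1.65 × 10⁻⁴ + 2.0174 × 10⁻³ = 2.1824 × 10⁻³, so Δρ ≈ 2.235 kg m⁻³.
N² = (g/ρ₀)·Δρ/Δz = g·(Δρ/ρ₀)/Δz = 9.8 × 2.1824 × 10⁻³ / 55 = 3.8886 × 10⁻⁴ s⁻².
N = √(3.8886 × 10⁻⁴) = 0.019720 rad s⁻¹ → T = 2π/N = 318.62 s = 5.3103 min ≈ 5.31 min.

5.31 min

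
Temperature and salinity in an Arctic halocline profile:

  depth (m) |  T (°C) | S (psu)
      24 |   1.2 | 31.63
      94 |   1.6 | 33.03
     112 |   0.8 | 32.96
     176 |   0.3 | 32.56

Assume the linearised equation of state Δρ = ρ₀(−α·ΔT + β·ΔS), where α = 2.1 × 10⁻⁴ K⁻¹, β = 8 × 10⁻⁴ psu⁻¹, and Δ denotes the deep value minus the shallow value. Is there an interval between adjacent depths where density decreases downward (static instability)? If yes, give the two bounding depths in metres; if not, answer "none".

Evaluate Δρ/ρ₀ = −αΔT + βΔS across each adjacent pair:
  24–94 m: −αΔT+βΔS = −(2.1 × 10⁻⁴)(+0.4)+(8 × 10⁻⁴)(+1.40) = 1.0 × 10⁻³ → stable
  94–112 m: −αΔT+βΔS = −(2.1 × 10⁻⁴)(-0.8)+(8 × 10⁻⁴)(-0.07) = 1.1 × 10⁻⁴ → stable
  112–176 m: −αΔT+βΔS = −(2.1 × 10⁻⁴)(-0.5)+(8 × 10⁻⁴)(-0.40) = -2.2 × 10⁻⁴ → UNSTABLE
The 112–176 m interval has Δρ < 0: lighter water underlies denser water.

112–176 m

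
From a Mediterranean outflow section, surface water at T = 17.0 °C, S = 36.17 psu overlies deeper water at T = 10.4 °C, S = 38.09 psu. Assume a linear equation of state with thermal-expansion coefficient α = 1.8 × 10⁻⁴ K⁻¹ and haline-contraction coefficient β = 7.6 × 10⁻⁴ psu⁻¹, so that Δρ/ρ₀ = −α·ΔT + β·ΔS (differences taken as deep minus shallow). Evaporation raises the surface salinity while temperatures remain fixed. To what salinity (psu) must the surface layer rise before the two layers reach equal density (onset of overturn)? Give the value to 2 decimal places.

39.65 psu

Neutral buoyancy requires −α(T_deep − T_surf) + β(S_deep − S_surf′) = 0.
S_surf′ = S_deep − (α/β)·ΔT = 38.09 − (1.8 × 10⁻⁴/7.6 × 10⁻⁴)·(-6.6) = 39.6532 psu.
Increase required: 39.6532 − 36.17 = 3.4832 psu.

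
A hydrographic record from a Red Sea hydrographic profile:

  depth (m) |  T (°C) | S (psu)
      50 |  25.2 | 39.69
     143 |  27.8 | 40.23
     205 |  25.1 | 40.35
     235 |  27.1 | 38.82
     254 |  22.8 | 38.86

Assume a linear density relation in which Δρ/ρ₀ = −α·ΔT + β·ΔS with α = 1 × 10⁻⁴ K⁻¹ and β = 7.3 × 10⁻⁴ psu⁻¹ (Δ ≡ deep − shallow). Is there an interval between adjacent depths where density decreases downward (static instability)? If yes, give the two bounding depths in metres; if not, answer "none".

205–235 m

Evaluate Δρ/ρ₀ = −αΔT + βΔS across each adjacent pair:
  50–143 m: −αΔT+βΔS = −(1 × 10⁻⁴)(+2.6)+(7.3 × 10⁻⁴)(+0.54) = 1.3 × 10⁻⁴ → stable
  143–205 m: −αΔT+βΔS = −(1 × 10⁻⁴)(-2.7)+(7.3 × 10⁻⁴)(+0.12) = 3.6 × 10⁻⁴ → stable
  205–235 m: −αΔT+βΔS = −(1 × 10⁻⁴)(+2.0)+(7.3 × 10⁻⁴)(-1.53) = -1.3 × 10⁻³ → UNSTABLE
  235–254 m: −αΔT+βΔS = −(1 × 10⁻⁴)(-4.3)+(7.3 × 10⁻⁴)(+0.04) = 4.6 × 10⁻⁴ → stable
The 205–235 m interval has Δρ < 0: lighter water underlies denser water.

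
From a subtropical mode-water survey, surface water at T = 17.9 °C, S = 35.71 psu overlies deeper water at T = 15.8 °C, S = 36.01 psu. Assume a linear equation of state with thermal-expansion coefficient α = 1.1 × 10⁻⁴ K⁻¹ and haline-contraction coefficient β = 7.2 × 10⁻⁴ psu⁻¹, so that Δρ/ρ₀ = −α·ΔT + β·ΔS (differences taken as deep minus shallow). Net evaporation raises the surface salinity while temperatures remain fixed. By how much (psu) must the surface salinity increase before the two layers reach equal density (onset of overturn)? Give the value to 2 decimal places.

Neutral buoyancy requires −α(T_deep − T_surf) + β(S_deep − S_surf′) = 0.
S_surf′ = S_deep − (α/β)·ΔT = 36.01 − (1.1 × 10⁻⁴/7.2 × 10⁻⁴)·(-2.1) = 36.3308 psu.
Increase required: 36.3308 − 35.71 = 0.6208 psu.

0.62 psu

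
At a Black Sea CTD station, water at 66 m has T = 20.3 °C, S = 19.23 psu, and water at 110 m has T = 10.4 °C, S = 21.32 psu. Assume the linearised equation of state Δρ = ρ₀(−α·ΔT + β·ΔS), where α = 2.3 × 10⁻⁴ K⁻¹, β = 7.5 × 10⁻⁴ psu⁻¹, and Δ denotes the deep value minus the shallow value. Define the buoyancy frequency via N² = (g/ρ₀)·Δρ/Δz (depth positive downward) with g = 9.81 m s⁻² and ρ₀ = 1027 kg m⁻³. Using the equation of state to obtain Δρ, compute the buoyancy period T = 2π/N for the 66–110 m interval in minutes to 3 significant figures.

ΔT = -9.9 K, ΔS = +2.09 psu (deep − shallow).
Δρ/ρ₀ = −αΔT + βΔS = 2.277 × 10⁻³ + 1.5675 × 10⁻³ = 3.8445 × 10⁻³, so Δρ ≈ 3.948 kg m⁻³.
N² = (g/ρ₀)·Δρ/Δz = g·(Δρ/ρ₀)/Δz = 9.81 × 3.8445 × 10⁻³ / 44 = 8.5715 × 10⁻⁴ s⁻².
N = √(8.5715 × 10⁻⁴) = 0.029277 rad s⁻¹ → T = 2π/N = 214.61 s = 3.5768 min ≈ 3.58 min.

3.58 min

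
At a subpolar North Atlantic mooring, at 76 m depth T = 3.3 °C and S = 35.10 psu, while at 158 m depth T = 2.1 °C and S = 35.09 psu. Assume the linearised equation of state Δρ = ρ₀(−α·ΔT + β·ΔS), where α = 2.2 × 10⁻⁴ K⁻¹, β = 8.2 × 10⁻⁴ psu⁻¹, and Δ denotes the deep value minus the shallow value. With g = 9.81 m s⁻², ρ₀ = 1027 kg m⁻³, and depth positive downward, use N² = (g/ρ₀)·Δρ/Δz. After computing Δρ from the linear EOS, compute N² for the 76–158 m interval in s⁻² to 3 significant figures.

ΔT = -1.2 K, ΔS = -0.01 psu (deep − shallow).
Δρ/ρ₀ = −αΔT + βΔS = 2.64 × 10⁻⁴ − 8.20 × 10⁻⁶ = 2.558 × 10⁻⁴, so Δρ ≈ 0.2627 kg m⁻³.
N² = (g/ρ₀)·Δρ/Δz = g·(Δρ/ρ₀)/Δz = 9.81 × 2.558 × 10⁻⁴ / 82 = 3.0602 × 10⁻⁵ s⁻² ≈ 3.06 × 10⁻⁵ s⁻².

3.06 × 10⁻⁵ s⁻²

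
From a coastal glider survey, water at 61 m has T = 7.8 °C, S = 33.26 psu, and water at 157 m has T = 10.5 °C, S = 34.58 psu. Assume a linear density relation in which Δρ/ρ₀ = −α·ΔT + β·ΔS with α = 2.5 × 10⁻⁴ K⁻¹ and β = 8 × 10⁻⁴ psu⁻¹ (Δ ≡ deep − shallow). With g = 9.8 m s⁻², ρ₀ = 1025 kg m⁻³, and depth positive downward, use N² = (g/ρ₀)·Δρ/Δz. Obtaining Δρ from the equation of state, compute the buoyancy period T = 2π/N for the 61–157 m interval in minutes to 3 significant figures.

ΔT = +2.7 K, ΔS = +1.32 psu (deep − shallow).
Δρ/ρ₀ = −αΔT + βΔS = -6.75 × 10⁻⁴ + 1.056 × 10⁻³ = 3.81 × 10⁻⁴, so Δρ ≈ 0.3905 kg m⁻³.
N² = (g/ρ₀)·Δρ/Δz = g·(Δρ/ρ₀)/Δz = 9.8 × 3.81 × 10⁻⁴ / 96 = 3.8894 × 10⁻⁵ s⁻².
N = √(3.8894 × 10⁻⁵) = 6.2365 × 10⁻³ rad s⁻¹ → T = 2π/N = 1.0075 × 10³ s = 16.792 min ≈ 16.8 min.

16.8 min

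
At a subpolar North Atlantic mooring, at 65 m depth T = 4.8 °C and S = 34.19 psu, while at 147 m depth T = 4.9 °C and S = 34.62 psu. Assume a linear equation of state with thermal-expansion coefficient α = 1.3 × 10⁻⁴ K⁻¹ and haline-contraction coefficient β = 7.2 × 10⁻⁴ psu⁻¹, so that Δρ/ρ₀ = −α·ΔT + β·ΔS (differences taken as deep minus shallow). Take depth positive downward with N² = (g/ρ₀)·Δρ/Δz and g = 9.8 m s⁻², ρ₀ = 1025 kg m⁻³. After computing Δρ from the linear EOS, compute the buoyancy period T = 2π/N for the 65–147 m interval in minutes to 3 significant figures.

ΔT = +0.1 K, ΔS = +0.43 psu (deep − shallow).
Δρ/ρ₀ = −αΔT + βΔS = -1.30 × 10⁻⁵ + 3.096 × 10⁻⁴ = 2.966 × 10⁻⁴, so Δρ ≈ 0.3040 kg m⁻³.
N² = (g/ρ₀)·Δρ/Δz = g·(Δρ/ρ₀)/Δz = 9.8 × 2.966 × 10⁻⁴ / 82 = 3.5447 × 10⁻⁵ s⁻².
N = √(3.5447 × 10⁻⁵) = 5.9537 × 10⁻³ rad s⁻¹ → T = 2π/N = 1.0553 × 10³ s = 17.588 min ≈ 17.6 min.

17.6 min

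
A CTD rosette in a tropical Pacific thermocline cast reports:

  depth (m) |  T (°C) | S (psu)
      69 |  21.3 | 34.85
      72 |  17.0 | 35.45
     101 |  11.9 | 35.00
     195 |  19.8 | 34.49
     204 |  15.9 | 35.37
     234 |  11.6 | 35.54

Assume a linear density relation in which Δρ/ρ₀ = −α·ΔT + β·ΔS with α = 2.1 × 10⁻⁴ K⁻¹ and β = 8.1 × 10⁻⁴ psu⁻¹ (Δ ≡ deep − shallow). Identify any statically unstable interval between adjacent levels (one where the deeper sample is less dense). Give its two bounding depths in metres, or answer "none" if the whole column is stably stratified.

101–195 m

Evaluate Δρ/ρ₀ = −αΔT + βΔS across each adjacent pair:
  69–72 m: −αΔT+βΔS = −(2.1 × 10⁻⁴)(-4.3)+(8.1 × 10⁻⁴)(+0.60) = 1.4 × 10⁻³ → stable
  72–101 m: −αΔT+βΔS = −(2.1 × 10⁻⁴)(-5.1)+(8.1 × 10⁻⁴)(-0.45) = 7.1 × 10⁻⁴ → stable
  101–195 m: −αΔT+βΔS = −(2.1 × 10⁻⁴)(+7.9)+(8.1 × 10⁻⁴)(-0.51) = -2.1 × 10⁻³ → UNSTABLE
  195–204 m: −αΔT+βΔS = −(2.1 × 10⁻⁴)(-3.9)+(8.1 × 10⁻⁴)(+0.88) = 1.5 × 10⁻³ → stable
  204–234 m: −αΔT+βΔS = −(2.1 × 10⁻⁴)(-4.3)+(8.1 × 10⁻⁴)(+0.17) = 1.0 × 10⁻³ → stable
The 101–195 m interval has Δρ < 0: lighter water underlies denser water.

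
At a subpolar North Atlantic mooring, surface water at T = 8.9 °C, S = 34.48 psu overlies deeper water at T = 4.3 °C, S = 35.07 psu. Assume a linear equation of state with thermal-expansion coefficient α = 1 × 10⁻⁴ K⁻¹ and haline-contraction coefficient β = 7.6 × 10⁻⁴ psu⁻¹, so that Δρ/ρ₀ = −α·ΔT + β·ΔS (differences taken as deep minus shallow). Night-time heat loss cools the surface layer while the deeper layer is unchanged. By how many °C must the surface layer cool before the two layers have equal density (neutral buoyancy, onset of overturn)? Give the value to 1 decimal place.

9.1 °C

Neutral buoyancy requires Δρ = 0, i.e. −α(T_deep − T_surf′) + β(S_deep − S_surf) = 0.
T_surf′ = T_deep − (β/α)·ΔS = 4.3 − (7.6 × 10⁻⁴/1 × 10⁻⁴)·(+0.59) = -0.184 °C.
Cooling required: 8.9 − (-0.184) = 9.084 °C.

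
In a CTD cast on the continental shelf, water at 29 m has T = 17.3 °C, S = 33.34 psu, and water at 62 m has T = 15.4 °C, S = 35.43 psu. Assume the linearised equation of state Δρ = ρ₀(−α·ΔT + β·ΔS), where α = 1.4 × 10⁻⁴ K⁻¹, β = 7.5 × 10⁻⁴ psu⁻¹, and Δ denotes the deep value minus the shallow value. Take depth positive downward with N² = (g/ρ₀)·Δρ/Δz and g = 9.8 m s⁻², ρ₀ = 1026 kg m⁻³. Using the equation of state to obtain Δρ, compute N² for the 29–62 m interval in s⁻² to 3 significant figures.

5.44 × 10⁻⁴ s⁻²

ΔT = -1.9 K, ΔS = +2.09 psu (deep − shallow).
Δρ/ρ₀ = −αΔT + βΔS = 2.66 × 10⁻⁴ + 1.5675 × 10⁻³ = 1.8335 × 10⁻³, so Δρ ≈ 1.881 kg m⁻³.
N² = (g/ρ₀)·Δρ/Δz = g·(Δρ/ρ₀)/Δz = 9.8 × 1.8335 × 10⁻³ / 33 = 5.4449 × 10⁻⁴ s⁻² ≈ 5.44 × 10⁻⁴ s⁻².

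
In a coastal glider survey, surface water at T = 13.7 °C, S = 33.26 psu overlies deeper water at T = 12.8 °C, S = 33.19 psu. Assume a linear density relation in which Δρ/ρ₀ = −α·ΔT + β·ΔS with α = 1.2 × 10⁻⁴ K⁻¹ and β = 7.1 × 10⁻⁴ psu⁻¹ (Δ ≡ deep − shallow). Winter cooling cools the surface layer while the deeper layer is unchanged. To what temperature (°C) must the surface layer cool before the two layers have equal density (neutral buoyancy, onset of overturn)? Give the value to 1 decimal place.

Neutral buoyancy requires Δρ = 0, i.e. −α(T_deep − T_surf′) + β(S_deep − S_surf) = 0.
T_surf′ = T_deep − (β/α)·ΔS = 12.8 − (7.1 × 10⁻⁴/1.2 × 10⁻⁴)·(-0.07) = 13.214 °C.
Cooling required: 13.7 − (13.214) = 0.486 °C.

13.2 °C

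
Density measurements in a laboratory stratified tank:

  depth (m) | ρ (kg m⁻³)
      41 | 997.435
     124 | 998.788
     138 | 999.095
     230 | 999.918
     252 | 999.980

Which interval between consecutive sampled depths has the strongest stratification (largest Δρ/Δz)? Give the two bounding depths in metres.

124–138 m

Compute the density gradient over each adjacent pair:
  41–124 m: Δρ/Δz = 1.353/83 = 0.016 kg m⁻⁴
  124–138 m: Δρ/Δz = 0.307/14 = 0.022 kg m⁻⁴
  138–230 m: Δρ/Δz = 0.823/92 = 8.9 × 10⁻³ kg m⁻⁴
  230–252 m: Δρ/Δz = 0.062/22 = 2.8 × 10⁻³ kg m⁻⁴
The largest gradient is in the 124–138 m interval — the pycnocline.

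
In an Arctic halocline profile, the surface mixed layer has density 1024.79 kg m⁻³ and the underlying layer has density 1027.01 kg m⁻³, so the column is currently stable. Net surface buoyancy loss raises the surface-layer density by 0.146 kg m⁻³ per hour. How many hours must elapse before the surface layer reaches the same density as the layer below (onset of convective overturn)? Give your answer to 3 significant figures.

Density deficit of the surface layer: 1027.01 − 1024.79 = 2.22 kg m⁻³.
Required change = 2.22 / 0.146 = 15.2 hours.

15.2 hours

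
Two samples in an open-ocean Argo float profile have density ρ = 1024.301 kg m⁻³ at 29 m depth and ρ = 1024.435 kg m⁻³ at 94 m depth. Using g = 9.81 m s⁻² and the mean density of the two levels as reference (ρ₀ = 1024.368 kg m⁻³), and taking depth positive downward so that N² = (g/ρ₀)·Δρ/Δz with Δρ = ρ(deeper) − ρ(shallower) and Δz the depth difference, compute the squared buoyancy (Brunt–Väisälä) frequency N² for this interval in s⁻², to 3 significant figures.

1.97 × 10⁻⁵ s⁻²

Δρ = 1024.435 − 1024.301 = 0.134 kg m⁻³ over Δz = 94 − 29 = 65 m.
N² = (9.81/1024.368) × (0.134/65) = 1.9743 × 10⁻⁵ s⁻² ≈ 1.97 × 10⁻⁵ s⁻².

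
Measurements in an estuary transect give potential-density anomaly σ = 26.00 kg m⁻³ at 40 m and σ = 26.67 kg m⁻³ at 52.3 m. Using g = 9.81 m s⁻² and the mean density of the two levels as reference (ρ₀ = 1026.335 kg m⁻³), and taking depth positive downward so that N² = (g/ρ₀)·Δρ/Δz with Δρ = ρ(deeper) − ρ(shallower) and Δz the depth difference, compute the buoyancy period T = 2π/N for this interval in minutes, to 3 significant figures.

4.59 min

Δρ = 1026.67 − 1026.00 = 0.67 kg m⁻³ over Δz = 52.3 − 40 = 12.3 m.
N² = (9.81/1026.335) × (0.67/12.3) = 5.2065 × 10⁻⁴ s⁻².
N = √(5.2065 × 10⁻⁴) = 0.022818 rad s⁻¹, so T = 2π/N = 275.36 s = 4.5893 min ≈ 4.59 min.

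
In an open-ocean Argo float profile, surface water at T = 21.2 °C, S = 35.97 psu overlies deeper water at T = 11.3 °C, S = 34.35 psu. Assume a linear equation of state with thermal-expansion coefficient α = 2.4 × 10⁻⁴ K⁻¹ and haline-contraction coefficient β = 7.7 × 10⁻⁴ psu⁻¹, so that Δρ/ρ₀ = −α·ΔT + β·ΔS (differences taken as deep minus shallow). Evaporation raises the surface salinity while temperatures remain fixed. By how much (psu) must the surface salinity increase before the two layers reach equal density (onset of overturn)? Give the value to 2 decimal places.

Neutral buoyancy requires −α(T_deep − T_surf) + β(S_deep − S_surf′) = 0.
S_surf′ = S_deep − (α/β)·ΔT = 34.35 − (2.4 × 10⁻⁴/7.7 × 10⁻⁴)·(-9.9) = 37.4357 psu.
Increase required: 37.4357 − 35.97 = 1.4657 psu.

1.47 psu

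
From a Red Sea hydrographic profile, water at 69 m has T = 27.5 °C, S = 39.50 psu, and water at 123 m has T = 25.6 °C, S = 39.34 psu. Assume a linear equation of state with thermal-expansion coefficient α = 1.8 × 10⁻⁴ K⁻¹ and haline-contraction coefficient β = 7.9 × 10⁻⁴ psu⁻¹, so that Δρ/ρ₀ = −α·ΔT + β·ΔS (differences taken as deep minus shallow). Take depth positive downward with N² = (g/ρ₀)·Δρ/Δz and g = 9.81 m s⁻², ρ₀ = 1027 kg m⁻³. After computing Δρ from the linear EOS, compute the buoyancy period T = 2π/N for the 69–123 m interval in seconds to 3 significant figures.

ΔT = -1.9 K, ΔS = -0.16 psu (deep − shallow).
Δρ/ρ₀ = −αΔT + βΔS = 3.42 × 10⁻⁴ − 1.264 × 10⁻⁴ = 2.156 × 10⁻⁴, so Δρ ≈ 0.2214 kg m⁻³.
N² = (g/ρ₀)·Δρ/Δz = g·(Δρ/ρ₀)/Δz = 9.81 × 2.156 × 10⁻⁴ / 54 = 3.9167 × 10⁻⁵ s⁻².
N = √(3.9167 × 10⁻⁵) = 6.2584 × 10⁻³ rad s⁻¹ → T = 2π/N = 1.0040 × 10³ s ≈ 1.00 × 10³ s.

1.00 × 10³ s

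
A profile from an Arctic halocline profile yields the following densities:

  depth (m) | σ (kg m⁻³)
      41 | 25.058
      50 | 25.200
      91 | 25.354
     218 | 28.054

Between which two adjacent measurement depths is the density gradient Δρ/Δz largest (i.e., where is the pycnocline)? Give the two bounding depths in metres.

Compute the density gradient over each adjacent pair:
  41–50 m: Δρ/Δz = 0.142/9 = 0.016 kg m⁻⁴
  50–91 m: Δρ/Δz = 0.154/41 = 3.8 × 10⁻³ kg m⁻⁴
  91–218 m: Δρ/Δz = 2.700/127 = 0.021 kg m⁻⁴
The largest gradient is in the 91–218 m interval — the pycnocline.

91–218 m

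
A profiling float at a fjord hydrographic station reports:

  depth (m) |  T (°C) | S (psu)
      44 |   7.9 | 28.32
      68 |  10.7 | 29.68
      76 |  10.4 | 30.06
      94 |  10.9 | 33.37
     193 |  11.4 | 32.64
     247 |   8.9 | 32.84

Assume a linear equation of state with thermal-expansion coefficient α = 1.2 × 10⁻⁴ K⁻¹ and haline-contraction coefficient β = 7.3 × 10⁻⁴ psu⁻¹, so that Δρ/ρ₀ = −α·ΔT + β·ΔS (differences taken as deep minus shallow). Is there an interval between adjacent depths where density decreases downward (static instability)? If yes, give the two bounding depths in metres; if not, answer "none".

94–193 m

Evaluate Δρ/ρ₀ = −αΔT + βΔS across each adjacent pair:
  44–68 m: −αΔT+βΔS = −(1.2 × 10⁻⁴)(+2.8)+(7.3 × 10⁻⁴)(+1.36) = 6.6 × 10⁻⁴ → stable
  68–76 m: −αΔT+βΔS = −(1.2 × 10⁻⁴)(-0.3)+(7.3 × 10⁻⁴)(+0.38) = 3.1 × 10⁻⁴ → stable
  76–94 m: −αΔT+βΔS = −(1.2 × 10⁻⁴)(+0.5)+(7.3 × 10⁻⁴)(+3.31) = 2.4 × 10⁻³ → stable
  94–193 m: −αΔT+βΔS = −(1.2 × 10⁻⁴)(+0.5)+(7.3 × 10⁻⁴)(-0.73) = -5.9 × 10⁻⁴ → UNSTABLE
  193–247 m: −αΔT+βΔS = −(1.2 × 10⁻⁴)(-2.5)+(7.3 × 10⁻⁴)(+0.20) = 4.5 × 10⁻⁴ → stable
The 94–193 m interval has Δρ < 0: lighter water underlies denser water.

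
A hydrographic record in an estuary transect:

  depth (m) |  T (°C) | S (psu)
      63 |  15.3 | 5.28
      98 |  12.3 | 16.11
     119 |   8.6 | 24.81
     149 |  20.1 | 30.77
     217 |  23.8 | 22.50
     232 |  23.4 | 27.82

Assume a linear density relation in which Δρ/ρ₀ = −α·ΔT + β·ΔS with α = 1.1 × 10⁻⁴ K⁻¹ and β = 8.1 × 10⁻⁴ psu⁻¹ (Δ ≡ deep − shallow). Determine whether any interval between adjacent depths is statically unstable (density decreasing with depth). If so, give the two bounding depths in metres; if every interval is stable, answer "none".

149–217 m

Evaluate Δρ/ρ₀ = −αΔT + βΔS across each adjacent pair:
  63–98 m: −αΔT+βΔS = −(1.1 × 10⁻⁴)(-3.0)+(8.1 × 10⁻⁴)(+10.83) = 9.1 × 10⁻³ → stable
  98–119 m: −αΔT+βΔS = −(1.1 × 10⁻⁴)(-3.7)+(8.1 × 10⁻⁴)(+8.70) = 7.5 × 10⁻³ → stable
  119–149 m: −αΔT+βΔS = −(1.1 × 10⁻⁴)(+11.5)+(8.1 × 10⁻⁴)(+5.96) = 3.6 × 10⁻³ → stable
  149–217 m: −αΔT+βΔS = −(1.1 × 10⁻⁴)(+3.7)+(8.1 × 10⁻⁴)(-8.27) = -7.1 × 10⁻³ → UNSTABLE
  217–232 m: −αΔT+βΔS = −(1.1 × 10⁻⁴)(-0.4)+(8.1 × 10⁻⁴)(+5.32) = 4.4 × 10⁻³ → stable
The 149–217 m interval has Δρ < 0: lighter water underlies denser water.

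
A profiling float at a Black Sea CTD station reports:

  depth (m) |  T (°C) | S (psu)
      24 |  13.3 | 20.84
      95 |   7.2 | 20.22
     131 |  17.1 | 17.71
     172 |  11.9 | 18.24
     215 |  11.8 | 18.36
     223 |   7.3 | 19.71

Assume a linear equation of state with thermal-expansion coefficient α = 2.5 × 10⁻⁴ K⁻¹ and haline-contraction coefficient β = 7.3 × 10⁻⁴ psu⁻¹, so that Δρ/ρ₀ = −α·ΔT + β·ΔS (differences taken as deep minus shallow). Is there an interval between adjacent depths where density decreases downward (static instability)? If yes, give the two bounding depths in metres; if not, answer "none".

95–131 m

Evaluate Δρ/ρ₀ = −αΔT + βΔS across each adjacent pair:
  24–95 m: −αΔT+βΔS = −(2.5 × 10⁻⁴)(-6.1)+(7.3 × 10⁻⁴)(-0.62) = 1.1 × 10⁻³ → stable
  95–131 m: −αΔT+βΔS = −(2.5 × 10⁻⁴)(+9.9)+(7.3 × 10⁻⁴)(-2.51) = -4.3 × 10⁻³ → UNSTABLE
  131–172 m: −αΔT+βΔS = −(2.5 × 10⁻⁴)(-5.2)+(7.3 × 10⁻⁴)(+0.53) = 1.7 × 10⁻³ → stable
  172–215 m: −αΔT+βΔS = −(2.5 × 10⁻⁴)(-0.1)+(7.3 × 10⁻⁴)(+0.12) = 1.1 × 10⁻⁴ → stable
  215–223 m: −αΔT+βΔS = −(2.5 × 10⁻⁴)(-4.5)+(7.3 × 10⁻⁴)(+1.35) = 2.1 × 10⁻³ → stable
The 95–131 m interval has Δρ < 0: lighter water underlies denser water.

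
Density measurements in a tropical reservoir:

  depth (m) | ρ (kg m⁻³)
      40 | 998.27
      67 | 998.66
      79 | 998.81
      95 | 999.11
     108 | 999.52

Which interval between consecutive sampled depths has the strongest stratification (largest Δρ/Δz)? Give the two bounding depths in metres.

Compute the density gradient over each adjacent pair:
  40–67 m: Δρ/Δz = 0.39/27 = 0.014 kg m⁻⁴
  67–79 m: Δρ/Δz = 0.15/12 = 0.012 kg m⁻⁴
  79–95 m: Δρ/Δz = 0.30/16 = 0.019 kg m⁻⁴
  95–108 m: Δρ/Δz = 0.41/13 = 0.032 kg m⁻⁴
The largest gradient is in the 95–108 m interval — the pycnocline.

95–108 m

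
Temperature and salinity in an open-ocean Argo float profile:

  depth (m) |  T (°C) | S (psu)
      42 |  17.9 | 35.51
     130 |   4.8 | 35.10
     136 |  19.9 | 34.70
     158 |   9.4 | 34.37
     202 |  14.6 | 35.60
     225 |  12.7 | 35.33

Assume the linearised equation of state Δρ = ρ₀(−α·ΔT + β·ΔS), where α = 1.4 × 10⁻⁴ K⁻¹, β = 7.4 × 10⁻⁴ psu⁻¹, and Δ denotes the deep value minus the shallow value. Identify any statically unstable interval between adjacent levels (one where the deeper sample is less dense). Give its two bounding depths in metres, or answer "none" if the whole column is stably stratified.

Evaluate Δρ/ρ₀ = −αΔT + βΔS across each adjacent pair:
  42–130 m: −αΔT+βΔS = −(1.4 × 10⁻⁴)(-13.1)+(7.4 × 10⁻⁴)(-0.41) = 1.5 × 10⁻³ → stable
  130–136 m: −αΔT+βΔS = −(1.4 × 10⁻⁴)(+15.1)+(7.4 × 10⁻⁴)(-0.40) = -2.4 × 10⁻³ → UNSTABLE
  136–158 m: −αΔT+βΔS = −(1.4 × 10⁻⁴)(-10.5)+(7.4 × 10⁻⁴)(-0.33) = 1.2 × 10⁻³ → stable
  158–202 m: −αΔT+βΔS = −(1.4 × 10⁻⁴)(+5.2)+(7.4 × 10⁻⁴)(+1.23) = 1.8 × 10⁻⁴ → stable
  202–225 m: −αΔT+βΔS = −(1.4 × 10⁻⁴)(-1.9)+(7.4 × 10⁻⁴)(-0.27) = 6.6 × 10⁻⁵ → stable
The 130–136 m interval has Δρ < 0: lighter water underlies denser water.

130–136 m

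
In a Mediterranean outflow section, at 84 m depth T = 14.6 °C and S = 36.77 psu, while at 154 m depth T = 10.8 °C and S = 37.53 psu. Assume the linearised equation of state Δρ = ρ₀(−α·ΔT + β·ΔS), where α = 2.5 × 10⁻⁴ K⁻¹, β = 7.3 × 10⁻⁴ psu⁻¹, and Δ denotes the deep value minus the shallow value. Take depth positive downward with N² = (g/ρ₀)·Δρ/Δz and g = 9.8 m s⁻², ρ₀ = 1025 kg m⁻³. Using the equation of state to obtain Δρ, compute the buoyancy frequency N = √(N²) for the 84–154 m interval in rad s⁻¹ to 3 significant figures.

0.0145 rad s⁻¹

ΔT = -3.8 K, ΔS = +0.76 psu (deep − shallow).
Δρ/ρ₀ = −αΔT + βΔS = 9.50 × 10⁻⁴ + 5.548 × 10⁻⁴ = 1.5048 × 10⁻³, so Δρ ≈ 1.542 kg m⁻³.
N² = (g/ρ₀)·Δρ/Δz = g·(Δρ/ρ₀)/Δz = 9.8 × 1.5048 × 10⁻³ / 70 = 2.1067 × 10⁻⁴ s⁻².
N = √(2.1067 × 10⁻⁴) = 0.014514 rad s⁻¹ ≈ 0.0145 rad s⁻¹.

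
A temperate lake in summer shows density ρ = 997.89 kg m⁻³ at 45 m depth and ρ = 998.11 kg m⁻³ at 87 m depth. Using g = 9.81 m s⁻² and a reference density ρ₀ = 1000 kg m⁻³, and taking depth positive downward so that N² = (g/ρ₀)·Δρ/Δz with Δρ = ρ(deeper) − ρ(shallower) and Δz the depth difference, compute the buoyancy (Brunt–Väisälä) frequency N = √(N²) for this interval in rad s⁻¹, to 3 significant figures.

7.17 × 10⁻³ rad s⁻¹

Δρ = 998.11 − 997.89 = 0.22 kg m⁻³ over Δz = 87 − 45 = 42 m.
N² = (9.81/1000) × (0.22/42) = 5.1386 × 10⁻⁵ s⁻².
N = √(5.1386 × 10⁻⁵) = 7.1684 × 10⁻³ rad s⁻¹ ≈ 7.17 × 10⁻³ rad s⁻¹.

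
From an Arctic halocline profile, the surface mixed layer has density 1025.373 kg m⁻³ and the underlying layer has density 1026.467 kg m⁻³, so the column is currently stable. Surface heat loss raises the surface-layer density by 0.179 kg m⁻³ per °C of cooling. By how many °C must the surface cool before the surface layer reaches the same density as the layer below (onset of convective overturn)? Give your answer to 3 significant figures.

Density deficit of the surface layer: 1026.467 − 1025.373 = 1.094 kg m⁻³.
Required change = 1.094 / 0.179 = 6.11 °C.

6.11 °C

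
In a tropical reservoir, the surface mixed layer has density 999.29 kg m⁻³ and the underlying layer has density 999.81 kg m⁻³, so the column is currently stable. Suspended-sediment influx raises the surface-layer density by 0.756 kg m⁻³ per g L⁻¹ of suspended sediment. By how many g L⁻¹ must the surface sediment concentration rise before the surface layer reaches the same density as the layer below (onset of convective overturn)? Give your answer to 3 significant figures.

Density deficit of the surface layer: 999.81 − 999.29 = 0.52 kg m⁻³.
Required change = 0.52 / 0.756 = 0.688 g L⁻¹.

0.688 g L⁻¹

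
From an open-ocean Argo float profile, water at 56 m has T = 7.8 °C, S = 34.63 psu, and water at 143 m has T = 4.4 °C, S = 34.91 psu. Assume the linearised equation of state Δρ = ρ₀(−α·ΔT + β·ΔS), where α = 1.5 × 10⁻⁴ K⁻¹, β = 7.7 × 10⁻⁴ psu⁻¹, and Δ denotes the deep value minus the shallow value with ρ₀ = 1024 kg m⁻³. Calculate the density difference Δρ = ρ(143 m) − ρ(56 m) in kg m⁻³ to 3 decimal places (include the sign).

ΔT = -3.4 K, ΔS = +0.28 psu (deep − shallow).
Δρ/ρ₀ = −(1.5 × 10⁻⁴)(-3.4) + (7.7 × 10⁻⁴)(+0.28) = 7.256 × 10⁻⁴.
Δρ = 1024 × (7.256 × 10⁻⁴) = +0.743 kg m⁻³.
Positive Δρ: denser below, stable.

+0.743 kg m⁻³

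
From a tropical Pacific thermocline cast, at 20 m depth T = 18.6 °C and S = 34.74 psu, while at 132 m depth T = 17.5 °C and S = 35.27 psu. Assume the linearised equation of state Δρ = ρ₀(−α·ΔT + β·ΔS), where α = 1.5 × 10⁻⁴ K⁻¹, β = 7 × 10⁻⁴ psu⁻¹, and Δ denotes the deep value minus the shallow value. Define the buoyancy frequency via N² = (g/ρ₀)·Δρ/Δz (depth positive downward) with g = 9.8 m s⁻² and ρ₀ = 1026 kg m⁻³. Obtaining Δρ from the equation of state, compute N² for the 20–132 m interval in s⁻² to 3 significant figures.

4.69 × 10⁻⁵ s⁻²

ΔT = -1.1 K, ΔS = +0.53 psu (deep − shallow).
Δρ/ρ₀ = −αΔT + βΔS = 1.65 × 10⁻⁴ + 3.71 × 10⁻⁴ = 5.36 × 10⁻⁴, so Δρ ≈ 0.5499 kg m⁻³.
N² = (g/ρ₀)·Δρ/Δz = g·(Δρ/ρ₀)/Δz = 9.8 × 5.36 × 10⁻⁴ / 112 = 4.6900 × 10⁻⁵ s⁻² ≈ 4.69 × 10⁻⁵ s⁻².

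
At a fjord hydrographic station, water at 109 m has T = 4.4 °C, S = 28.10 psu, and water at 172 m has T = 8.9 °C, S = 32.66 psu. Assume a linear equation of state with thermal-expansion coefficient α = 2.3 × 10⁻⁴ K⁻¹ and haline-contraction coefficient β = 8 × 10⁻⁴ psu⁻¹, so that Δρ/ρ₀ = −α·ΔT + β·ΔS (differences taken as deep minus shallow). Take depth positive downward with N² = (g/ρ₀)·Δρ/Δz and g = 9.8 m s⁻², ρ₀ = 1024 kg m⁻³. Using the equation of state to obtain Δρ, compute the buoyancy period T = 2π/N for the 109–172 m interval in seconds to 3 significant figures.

312 s

ΔT = +4.5 K, ΔS = +4.56 psu (deep − shallow).
Δρ/ρ₀ = −αΔT + βΔS = -1.035 × 10⁻³ + 3.648 × 10⁻³ = 2.613 × 10⁻³, so Δρ ≈ 2.676 kg m⁻³.
N² = (g/ρ₀)·Δρ/Δz = g·(Δρ/ρ₀)/Δz = 9.8 × 2.613 × 10⁻³ / 63 = 4.0647 × 10⁻⁴ s⁻².
N = √(4.0647 × 10⁻⁴) = 0.020161 rad s⁻¹ → T = 2π/N = 311.65 s ≈ 312 s.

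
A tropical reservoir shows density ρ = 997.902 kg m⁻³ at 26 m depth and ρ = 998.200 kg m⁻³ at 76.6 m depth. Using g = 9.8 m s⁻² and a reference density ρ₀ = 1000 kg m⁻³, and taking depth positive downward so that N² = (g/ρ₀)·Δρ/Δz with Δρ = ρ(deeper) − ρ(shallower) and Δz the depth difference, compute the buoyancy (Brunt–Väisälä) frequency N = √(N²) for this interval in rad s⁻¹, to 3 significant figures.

7.60 × 10⁻³ rad s⁻¹

Δρ = 998.200 − 997.902 = 0.298 kg m⁻³ over Δz = 76.6 − 26 = 50.6 m.
N² = (9.8/1000) × (0.298/50.6) = 5.7715 × 10⁻⁵ s⁻².
N = √(5.7715 × 10⁻⁵) = 7.5970 × 10⁻³ rad s⁻¹ ≈ 7.60 × 10⁻³ rad s⁻¹.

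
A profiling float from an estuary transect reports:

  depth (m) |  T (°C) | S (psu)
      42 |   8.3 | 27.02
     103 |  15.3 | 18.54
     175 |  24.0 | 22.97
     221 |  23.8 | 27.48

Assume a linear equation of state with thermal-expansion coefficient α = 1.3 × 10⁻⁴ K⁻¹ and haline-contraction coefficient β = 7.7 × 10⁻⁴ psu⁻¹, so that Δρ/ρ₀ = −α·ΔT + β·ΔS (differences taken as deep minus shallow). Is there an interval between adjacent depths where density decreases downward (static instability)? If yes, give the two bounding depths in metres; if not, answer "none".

42–103 m

Evaluate Δρ/ρ₀ = −αΔT + βΔS across each adjacent pair:
  42–103 m: −αΔT+βΔS = −(1.3 × 10⁻⁴)(+7.0)+(7.7 × 10⁻⁴)(-8.48) = -7.4 × 10⁻³ → UNSTABLE
  103–175 m: −αΔT+βΔS = −(1.3 × 10⁻⁴)(+8.7)+(7.7 × 10⁻⁴)(+4.43) = 2.3 × 10⁻³ → stable
  175–221 m: −αΔT+βΔS = −(1.3 × 10⁻⁴)(-0.2)+(7.7 × 10⁻⁴)(+4.51) = 3.5 × 10⁻³ → stable
The 42–103 m interval has Δρ < 0: lighter water underlies denser water.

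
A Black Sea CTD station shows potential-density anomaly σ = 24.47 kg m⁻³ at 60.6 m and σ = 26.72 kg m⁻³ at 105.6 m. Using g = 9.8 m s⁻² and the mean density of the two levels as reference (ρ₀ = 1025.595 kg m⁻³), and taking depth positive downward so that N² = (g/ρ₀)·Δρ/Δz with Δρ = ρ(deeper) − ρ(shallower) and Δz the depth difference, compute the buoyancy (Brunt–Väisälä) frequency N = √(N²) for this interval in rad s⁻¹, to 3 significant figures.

0.0219 rad s⁻¹

Δρ = 1026.72 − 1024.47 = 2.25 kg m⁻³ over Δz = 105.6 − 60.6 = 45 m.
N² = (9.8/1025.595) × (2.25/45) = 4.7777 × 10⁻⁴ s⁻².
N = √(4.7777 × 10⁻⁴) = 0.021858 rad s⁻¹ ≈ 0.0219 rad s⁻¹.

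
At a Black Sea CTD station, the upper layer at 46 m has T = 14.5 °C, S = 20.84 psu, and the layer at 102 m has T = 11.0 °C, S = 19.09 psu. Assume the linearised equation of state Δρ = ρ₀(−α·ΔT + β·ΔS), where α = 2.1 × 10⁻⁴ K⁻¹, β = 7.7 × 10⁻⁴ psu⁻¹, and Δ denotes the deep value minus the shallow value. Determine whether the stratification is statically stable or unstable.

unstable

ΔT = 11.0 − 14.5 = -3.5 K and ΔS = 19.09 − 20.84 = -1.75 psu (deep − shallow).
−αΔT = 7.35 × 10⁻⁴; βΔS = -1.3475 × 10⁻³; sum Δρ/ρ₀ = -6.125 × 10⁻⁴.
Δρ/ρ₀ < 0, so Δρ < 0: deeper water is lighter → statically unstable; the column would overturn.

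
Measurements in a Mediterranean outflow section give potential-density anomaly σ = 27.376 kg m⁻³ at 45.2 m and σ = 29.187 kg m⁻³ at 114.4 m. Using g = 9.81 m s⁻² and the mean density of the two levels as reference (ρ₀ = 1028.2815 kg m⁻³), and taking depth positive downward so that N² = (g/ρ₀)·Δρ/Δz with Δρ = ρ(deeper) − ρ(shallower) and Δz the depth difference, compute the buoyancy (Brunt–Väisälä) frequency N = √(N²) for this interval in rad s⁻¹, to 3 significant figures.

Δρ = 1029.187 − 1027.376 = 1.811 kg m⁻³ over Δz = 114.4 − 45.2 = 69.2 m.
N² = (9.81/1028.2815) × (1.811/69.2) = 2.4967 × 10⁻⁴ s⁻².
N = √(2.4967 × 10⁻⁴) = 0.015801 rad s⁻¹ ≈ 0.0158 rad s⁻¹.

0.0158 rad s⁻¹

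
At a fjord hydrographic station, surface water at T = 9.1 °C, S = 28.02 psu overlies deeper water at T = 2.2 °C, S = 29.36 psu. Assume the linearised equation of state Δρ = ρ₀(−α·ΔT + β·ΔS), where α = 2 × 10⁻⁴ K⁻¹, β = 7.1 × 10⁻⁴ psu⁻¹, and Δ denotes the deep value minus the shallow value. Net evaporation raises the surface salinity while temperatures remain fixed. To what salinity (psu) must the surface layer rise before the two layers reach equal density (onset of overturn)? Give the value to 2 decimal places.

Neutral buoyancy requires −α(T_deep − T_surf) + β(S_deep − S_surf′) = 0.
S_surf′ = S_deep − (α/β)·ΔT = 29.36 − (2 × 10⁻⁴/7.1 × 10⁻⁴)·(-6.9) = 31.3037 psu.
Increase required: 31.3037 − 28.02 = 3.2837 psu.

31.30 psu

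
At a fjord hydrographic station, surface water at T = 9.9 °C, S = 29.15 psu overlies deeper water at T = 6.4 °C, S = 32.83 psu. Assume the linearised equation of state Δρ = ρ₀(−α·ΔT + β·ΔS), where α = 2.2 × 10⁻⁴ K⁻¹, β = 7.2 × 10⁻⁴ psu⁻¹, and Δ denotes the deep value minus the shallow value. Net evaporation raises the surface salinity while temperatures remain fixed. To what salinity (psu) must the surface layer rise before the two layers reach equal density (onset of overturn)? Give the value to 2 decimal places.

33.90 psu

Neutral buoyancy requires −α(T_deep − T_surf) + β(S_deep − S_surf′) = 0.
S_surf′ = S_deep − (α/β)·ΔT = 32.83 − (2.2 × 10⁻⁴/7.2 × 10⁻⁴)·(-3.5) = 33.8994 psu.
Increase required: 33.8994 − 29.15 = 4.7494 psu.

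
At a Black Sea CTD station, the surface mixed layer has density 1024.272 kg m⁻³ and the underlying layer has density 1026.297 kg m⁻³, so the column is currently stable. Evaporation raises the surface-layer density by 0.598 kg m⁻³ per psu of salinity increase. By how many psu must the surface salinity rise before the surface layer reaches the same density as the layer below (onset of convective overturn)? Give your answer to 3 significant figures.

3.39 psu

Density deficit of the surface layer: 1026.297 − 1024.272 = 2.025 kg m⁻³.
Required change = 2.025 / 0.598 = 3.39 psu.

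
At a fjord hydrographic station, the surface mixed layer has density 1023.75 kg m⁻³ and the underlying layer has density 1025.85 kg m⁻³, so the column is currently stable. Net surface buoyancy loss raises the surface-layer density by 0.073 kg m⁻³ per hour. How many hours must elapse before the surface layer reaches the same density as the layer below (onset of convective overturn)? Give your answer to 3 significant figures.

Density deficit of the surface layer: 1025.85 − 1023.75 = 2.1 kg m⁻³.
Required change = 2.1 / 0.073 = 28.8 hours.

28.8 hours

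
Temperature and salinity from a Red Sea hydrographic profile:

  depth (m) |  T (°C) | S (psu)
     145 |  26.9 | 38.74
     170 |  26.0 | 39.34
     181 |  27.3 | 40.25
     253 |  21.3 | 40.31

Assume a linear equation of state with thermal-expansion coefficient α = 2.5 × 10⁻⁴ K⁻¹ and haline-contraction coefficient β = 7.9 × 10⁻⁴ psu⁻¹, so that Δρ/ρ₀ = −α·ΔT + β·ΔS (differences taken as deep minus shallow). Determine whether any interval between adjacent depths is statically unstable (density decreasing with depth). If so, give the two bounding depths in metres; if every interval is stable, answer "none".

none

Evaluate Δρ/ρ₀ = −αΔT + βΔS across each adjacent pair:
  145–170 m: −αΔT+βΔS = −(2.5 × 10⁻⁴)(-0.9)+(7.9 × 10⁻⁴)(+0.60) = 7.0 × 10⁻⁴ → stable
  170–181 m: −αΔT+βΔS = −(2.5 × 10⁻⁴)(+1.3)+(7.9 × 10⁻⁴)(+0.91) = 3.9 × 10⁻⁴ → stable
  181–253 m: −αΔT+βΔS = −(2.5 × 10⁻⁴)(-6.0)+(7.9 × 10⁻⁴)(+0.06) = 1.5 × 10⁻³ → stable
Every interval has Δρ > 0: the column is stably stratified throughout.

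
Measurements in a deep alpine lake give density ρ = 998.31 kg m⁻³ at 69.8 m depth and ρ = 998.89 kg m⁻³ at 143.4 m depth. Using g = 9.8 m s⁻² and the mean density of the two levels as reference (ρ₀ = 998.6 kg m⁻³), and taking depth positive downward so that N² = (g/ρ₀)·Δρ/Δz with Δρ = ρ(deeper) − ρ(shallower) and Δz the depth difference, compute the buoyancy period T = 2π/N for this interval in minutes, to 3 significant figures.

11.9 min

Δρ = 998.89 − 998.31 = 0.58 kg m⁻³ over Δz = 143.4 − 69.8 = 73.6 m.
N² = (9.8/998.6) × (0.58/73.6) = 7.7337 × 10⁻⁵ s⁻².
N = √(7.7337 × 10⁻⁵) = 8.7941 × 10⁻³ rad s⁻¹, so T = 2π/N = 714.48 s = 11.908 min ≈ 11.9 min.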